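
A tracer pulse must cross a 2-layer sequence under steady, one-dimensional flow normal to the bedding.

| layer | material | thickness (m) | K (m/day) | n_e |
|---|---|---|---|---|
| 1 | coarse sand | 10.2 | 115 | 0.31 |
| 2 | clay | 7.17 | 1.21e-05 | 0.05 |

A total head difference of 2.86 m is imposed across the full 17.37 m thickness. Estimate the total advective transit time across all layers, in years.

With flow normal to the layers, continuity requires the same specific discharge q through every layer.
Σ(b_i/K_i) = 10.2/115 + 7.17/1.21e-05 = 5.926e+05 d.
q = Δh / Σ(b_i/K_i) = 2.86 / 5.926e+05 = 4.826e-06 m/day.
In each layer the seepage velocity is v_i = q/n_i, so the layer transit time is t_i = b_i·n_i / q:
  layer 1 (coarse sand): t_1 = 10.2 × 0.31 / 4.826e-06 = 6.551e+05 d
  layer 2 (clay): t_2 = 7.17 × 0.05 / 4.826e-06 = 74277 d
Total t = Σ t_i = 7.294e+05 days = 1997 years.

2000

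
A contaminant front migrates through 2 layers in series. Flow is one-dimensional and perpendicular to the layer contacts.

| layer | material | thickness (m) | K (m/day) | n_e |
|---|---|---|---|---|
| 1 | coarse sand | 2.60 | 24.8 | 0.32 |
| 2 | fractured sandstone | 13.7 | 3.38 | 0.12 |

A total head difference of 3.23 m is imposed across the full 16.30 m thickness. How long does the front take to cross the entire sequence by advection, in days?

With flow normal to the layers, continuity requires the same specific discharge q through every layer.
Σ(b_i/K_i) = 2.60/24.8 + 13.7/3.38 = 4.158 d.
q = Δh / Σ(b_i/K_i) = 3.23 / 4.158 = 0.7768 m/day.
In each layer the seepage velocity is v_i = q/n_i, so the layer transit time is t_i = b_i·n_i / q:
  layer 1 (coarse sand): t_1 = 2.60 × 0.32 / 0.7768 = 1.071 d
  layer 2 (fractured sandstone): t_2 = 13.7 × 0.12 / 0.7768 = 2.116 d
Total t = Σ t_i = 3.187 days.

3.19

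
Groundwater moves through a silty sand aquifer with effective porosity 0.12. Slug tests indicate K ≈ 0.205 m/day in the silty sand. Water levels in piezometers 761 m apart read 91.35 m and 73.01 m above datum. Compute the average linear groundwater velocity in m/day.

Hydraulic gradient i = (91.35 − 73.01) / 761 = 18.34 / 761 = 0.02410.
Darcy flux q = K · i = 0.2050 × 0.02410 = 0.004940 m/day.
Seepage velocity v = q / n_e = 0.004940 / 0.12 = 0.04117 m/day.

0.0412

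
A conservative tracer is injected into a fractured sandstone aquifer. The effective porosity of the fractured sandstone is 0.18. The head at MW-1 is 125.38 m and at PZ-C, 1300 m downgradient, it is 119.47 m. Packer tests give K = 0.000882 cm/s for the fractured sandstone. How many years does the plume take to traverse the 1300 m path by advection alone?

Convert K: 0.000882 cm/s × 864 = 0.7620 m/day.
Hydraulic gradient i = (125.38 − 119.47) / 1300 = 5.91 / 1300 = 0.004546.
Darcy flux q = K · i = 0.7620 × 0.004546 = 0.003464 m/day.
Seepage velocity v = q / n_e = 0.003464 / 0.18 = 0.01925 m/day.
Travel time t = L / v = 1300 / 0.01925 = 67544 days = 184.9 years.

185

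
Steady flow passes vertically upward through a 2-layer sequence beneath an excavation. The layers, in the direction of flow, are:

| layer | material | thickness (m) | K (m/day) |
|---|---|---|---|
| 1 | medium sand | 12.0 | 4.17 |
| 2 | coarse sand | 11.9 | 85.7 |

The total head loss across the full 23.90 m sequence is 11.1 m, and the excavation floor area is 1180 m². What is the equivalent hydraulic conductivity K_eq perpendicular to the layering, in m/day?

7.92

Flow is perpendicular to layering, so the layers act in series and the equivalent K is the thickness-weighted harmonic mean.
Total thickness L = 12.0 + 11.9 = 23.90 m.
Σ(b_i/K_i) = 12.0/4.17 + 11.9/85.7 = 3.017 d.
K_eq = L / Σ(b_i/K_i) = 23.90 / 3.017 = 7.923 m/day.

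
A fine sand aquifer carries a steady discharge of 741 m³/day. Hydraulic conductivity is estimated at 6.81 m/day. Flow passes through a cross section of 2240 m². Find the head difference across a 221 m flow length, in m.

10.7

From Q = K·A·i, i = Q / (K·A) = 741 / (6.810 × 2240) = 0.04858.
Head loss Δh = i · L = 0.04858 × 221 = 10.74 m.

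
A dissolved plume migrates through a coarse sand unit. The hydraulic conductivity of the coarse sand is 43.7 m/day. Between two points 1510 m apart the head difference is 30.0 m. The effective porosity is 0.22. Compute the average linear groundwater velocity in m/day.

Hydraulic gradient i = Δh / L = 30.0 / 1510 = 0.01987.
Darcy flux q = K · i = 43.70 × 0.01987 = 0.8682 m/day.
Seepage velocity v = q / n_e = 0.8682 / 0.22 = 3.946 m/day.

3.95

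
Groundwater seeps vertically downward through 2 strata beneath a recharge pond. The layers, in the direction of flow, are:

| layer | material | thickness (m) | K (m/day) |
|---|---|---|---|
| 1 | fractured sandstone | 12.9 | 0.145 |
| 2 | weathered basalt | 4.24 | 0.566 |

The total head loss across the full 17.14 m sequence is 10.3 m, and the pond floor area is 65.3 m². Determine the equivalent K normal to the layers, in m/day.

Flow is perpendicular to layering, so the layers act in series and the equivalent K is the thickness-weighted harmonic mean.
Total thickness L = 12.9 + 4.24 = 17.14 m.
Σ(b_i/K_i) = 12.9/0.145 + 4.24/0.566 = 96.46 d.
K_eq = L / Σ(b_i/K_i) = 17.14 / 96.46 = 0.1777 m/day.

0.178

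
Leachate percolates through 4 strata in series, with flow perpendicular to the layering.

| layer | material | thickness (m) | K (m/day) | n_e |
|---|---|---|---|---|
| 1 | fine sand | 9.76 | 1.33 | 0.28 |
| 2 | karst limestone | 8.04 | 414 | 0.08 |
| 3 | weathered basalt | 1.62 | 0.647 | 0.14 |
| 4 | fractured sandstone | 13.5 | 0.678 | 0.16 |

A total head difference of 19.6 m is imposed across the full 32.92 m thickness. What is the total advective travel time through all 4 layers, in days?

8.75

With flow normal to the layers, continuity requires the same specific discharge q through every layer.
Σ(b_i/K_i) = 9.76/1.33 + 8.04/414 + 1.62/0.647 + 13.5/0.678 = 29.77 d.
q = Δh / Σ(b_i/K_i) = 19.6 / 29.77 = 0.6583 m/day.
In each layer the seepage velocity is v_i = q/n_i, so the layer transit time is t_i = b_i·n_i / q:
  layer 1 (fine sand): t_1 = 9.76 × 0.28 / 0.6583 = 4.151 d
  layer 2 (karst limestone): t_2 = 8.04 × 0.08 / 0.6583 = 0.9770 d
  layer 3 (weathered basalt): t_3 = 1.62 × 0.14 / 0.6583 = 0.3445 d
  layer 4 (fractured sandstone): t_4 = 13.5 × 0.16 / 0.6583 = 3.281 d
Total t = Σ t_i = 8.754 days.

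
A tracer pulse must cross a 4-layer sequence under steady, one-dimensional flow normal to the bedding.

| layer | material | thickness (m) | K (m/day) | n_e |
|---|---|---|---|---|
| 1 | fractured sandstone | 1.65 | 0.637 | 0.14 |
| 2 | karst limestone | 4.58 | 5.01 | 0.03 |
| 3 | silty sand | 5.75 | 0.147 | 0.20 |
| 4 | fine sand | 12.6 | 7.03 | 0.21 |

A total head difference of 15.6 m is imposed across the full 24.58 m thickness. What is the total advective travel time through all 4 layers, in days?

11.9

With flow normal to the layers, continuity requires the same specific discharge q through every layer.
Σ(b_i/K_i) = 1.65/0.637 + 4.58/5.01 + 5.75/0.147 + 12.6/7.03 = 44.41 d.
q = Δh / Σ(b_i/K_i) = 15.6 / 44.41 = 0.3513 m/day.
In each layer the seepage velocity is v_i = q/n_i, so the layer transit time is t_i = b_i·n_i / q:
  layer 1 (fractured sandstone): t_1 = 1.65 × 0.14 / 0.3513 = 0.6576 d
  layer 2 (karst limestone): t_2 = 4.58 × 0.03 / 0.3513 = 0.3912 d
  layer 3 (silty sand): t_3 = 5.75 × 0.20 / 0.3513 = 3.274 d
  layer 4 (fine sand): t_4 = 12.6 × 0.21 / 0.3513 = 7.533 d
Total t = Σ t_i = 11.86 days.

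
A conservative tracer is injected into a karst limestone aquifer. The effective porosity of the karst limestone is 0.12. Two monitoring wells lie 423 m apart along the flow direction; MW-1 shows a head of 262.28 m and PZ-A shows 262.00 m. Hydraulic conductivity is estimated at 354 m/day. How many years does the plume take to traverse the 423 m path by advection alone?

0.593

Hydraulic gradient i = (262.28 − 262.00) / 423 = 0.28 / 423 = 0.0006619.
Darcy flux q = K · i = 354.0 × 0.0006619 = 0.2343 m/day.
Seepage velocity v = q / n_e = 0.2343 / 0.12 = 1.953 m/day.
Travel time t = L / v = 423 / 1.953 = 216.6 days = 0.5931 years.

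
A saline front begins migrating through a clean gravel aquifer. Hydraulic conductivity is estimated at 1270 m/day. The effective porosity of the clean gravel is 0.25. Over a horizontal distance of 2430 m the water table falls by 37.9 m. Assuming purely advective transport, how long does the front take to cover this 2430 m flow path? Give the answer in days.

30.7

Hydraulic gradient i = Δh / L = 37.9 / 2430 = 0.01560.
Darcy flux q = K · i = 1270 × 0.01560 = 19.81 m/day.
Seepage velocity v = q / n_e = 19.81 / 0.25 = 79.23 m/day.
Travel time t = L / v = 2430 / 79.23 = 30.67 days.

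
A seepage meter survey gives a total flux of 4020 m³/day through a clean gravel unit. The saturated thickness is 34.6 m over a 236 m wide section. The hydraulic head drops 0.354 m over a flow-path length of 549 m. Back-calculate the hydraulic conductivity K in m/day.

Cross-sectional area A = 236 × 34.6 = 8166 m².
Hydraulic gradient i = Δh / L = 0.354 / 549 = 0.0006448.
From Q = K·A·i, K = Q / (A·i) = 4020 / (8166 × 0.0006448) = 763.5 m/day.

763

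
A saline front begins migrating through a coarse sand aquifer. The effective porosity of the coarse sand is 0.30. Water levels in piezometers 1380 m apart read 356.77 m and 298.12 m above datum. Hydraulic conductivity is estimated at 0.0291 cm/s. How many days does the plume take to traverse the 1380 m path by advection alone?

Convert K: 0.0291 cm/s × 864 = 25.14 m/day.
Hydraulic gradient i = (356.77 − 298.12) / 1380 = 58.65 / 1380 = 0.04250.
Darcy flux q = K · i = 25.14 × 0.04250 = 1.069 m/day.
Seepage velocity v = q / n_e = 1.069 / 0.30 = 3.562 m/day.
Travel time t = L / v = 1380 / 3.562 = 387.4 days.

387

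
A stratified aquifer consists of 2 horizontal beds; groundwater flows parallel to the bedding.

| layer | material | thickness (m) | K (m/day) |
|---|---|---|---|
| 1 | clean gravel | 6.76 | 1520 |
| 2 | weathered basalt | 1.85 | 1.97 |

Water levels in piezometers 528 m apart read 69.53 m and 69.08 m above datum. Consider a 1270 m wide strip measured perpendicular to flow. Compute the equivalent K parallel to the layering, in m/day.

Flow is parallel to layering, so each bed carries its own Darcy discharge and the transmissivities add.
Σ(K_i·b_i) = 1520×6.76 + 1.97×1.85 = 10279 m²/day.
Total thickness b = 8.610 m, so K_eq = Σ(K_i·b_i)/b = 1194 m/day.

1190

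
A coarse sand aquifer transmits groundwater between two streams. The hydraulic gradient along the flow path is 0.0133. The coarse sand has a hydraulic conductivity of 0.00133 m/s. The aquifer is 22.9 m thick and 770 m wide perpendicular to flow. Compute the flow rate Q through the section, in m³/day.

26900

Convert K: 0.00133 m/s × 86400 = 114.9 m/day.
Cross-sectional area A = 770 × 22.9 = 17633 m².
Hydraulic gradient i = 0.0133.
Darcy's law: Q = K · A · i = 114.9 × 17633 × 0.01330 = 26949 m³/day.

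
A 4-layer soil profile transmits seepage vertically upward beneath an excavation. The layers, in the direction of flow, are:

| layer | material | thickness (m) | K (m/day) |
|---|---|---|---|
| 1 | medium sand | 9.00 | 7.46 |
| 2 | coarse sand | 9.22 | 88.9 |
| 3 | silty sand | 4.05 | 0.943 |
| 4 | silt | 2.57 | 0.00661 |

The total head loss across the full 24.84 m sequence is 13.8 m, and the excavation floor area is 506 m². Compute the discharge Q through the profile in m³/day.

17.7

Flow is perpendicular to layering, so the layers act in series and the equivalent K is the thickness-weighted harmonic mean.
Total thickness L = 9.00 + 9.22 + 4.05 + 2.57 = 24.84 m.
Σ(b_i/K_i) = 9.00/7.46 + 9.22/88.9 + 4.05/0.943 + 2.57/0.00661 = 394.4 d.
K_eq = L / Σ(b_i/K_i) = 24.84 / 394.4 = 0.06298 m/day.
Q = K_eq · A · (Δh/L) = 0.06298 × 506 × (13.8/24.84) = 17.70 m³/day.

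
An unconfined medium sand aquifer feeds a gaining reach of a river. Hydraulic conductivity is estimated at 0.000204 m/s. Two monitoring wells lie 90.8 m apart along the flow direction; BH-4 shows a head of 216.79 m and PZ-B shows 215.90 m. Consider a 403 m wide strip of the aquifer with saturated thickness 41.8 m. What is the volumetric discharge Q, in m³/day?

2910

Convert K: 0.000204 m/s × 86400 = 17.63 m/day.
Cross-sectional area A = 403 × 41.8 = 16845 m².
Hydraulic gradient i = (216.79 − 215.90) / 90.8 = 0.89 / 90.8 = 0.009802.
Darcy's law: Q = K · A · i = 17.63 × 16845 × 0.009802 = 2910 m³/day.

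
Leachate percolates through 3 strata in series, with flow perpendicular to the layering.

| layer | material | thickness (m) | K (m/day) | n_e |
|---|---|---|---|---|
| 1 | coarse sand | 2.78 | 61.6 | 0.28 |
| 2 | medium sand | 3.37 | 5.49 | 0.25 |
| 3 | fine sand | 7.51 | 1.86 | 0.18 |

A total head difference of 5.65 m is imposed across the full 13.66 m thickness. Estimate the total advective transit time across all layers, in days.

With flow normal to the layers, continuity requires the same specific discharge q through every layer.
Σ(b_i/K_i) = 2.78/61.6 + 3.37/5.49 + 7.51/1.86 = 4.697 d.
q = Δh / Σ(b_i/K_i) = 5.65 / 4.697 = 1.203 m/day.
In each layer the seepage velocity is v_i = q/n_i, so the layer transit time is t_i = b_i·n_i / q:
  layer 1 (coarse sand): t_1 = 2.78 × 0.28 / 1.203 = 0.6471 d
  layer 2 (medium sand): t_2 = 3.37 × 0.25 / 1.203 = 0.7003 d
  layer 3 (fine sand): t_3 = 7.51 × 0.18 / 1.203 = 1.124 d
Total t = Σ t_i = 2.471 days.

2.47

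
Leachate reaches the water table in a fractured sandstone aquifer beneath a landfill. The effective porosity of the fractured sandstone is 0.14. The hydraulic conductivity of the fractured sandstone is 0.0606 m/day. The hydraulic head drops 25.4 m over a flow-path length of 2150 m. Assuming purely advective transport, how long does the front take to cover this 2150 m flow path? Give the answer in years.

1150

Hydraulic gradient i = Δh / L = 25.4 / 2150 = 0.01181.
Darcy flux q = K · i = 0.06060 × 0.01181 = 0.0007159 m/day.
Seepage velocity v = q / n_e = 0.0007159 / 0.14 = 0.005114 m/day.
Travel time t = L / v = 2150 / 0.005114 = 4.204e+05 days = 1151 years.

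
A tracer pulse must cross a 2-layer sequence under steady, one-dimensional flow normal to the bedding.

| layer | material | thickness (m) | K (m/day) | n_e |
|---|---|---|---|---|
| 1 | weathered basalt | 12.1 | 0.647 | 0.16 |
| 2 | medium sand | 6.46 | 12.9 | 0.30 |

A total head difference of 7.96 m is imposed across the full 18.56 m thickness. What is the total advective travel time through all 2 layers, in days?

9.35

With flow normal to the layers, continuity requires the same specific discharge q through every layer.
Σ(b_i/K_i) = 12.1/0.647 + 6.46/12.9 = 19.20 d.
q = Δh / Σ(b_i/K_i) = 7.96 / 19.20 = 0.4145 m/day.
In each layer the seepage velocity is v_i = q/n_i, so the layer transit time is t_i = b_i·n_i / q:
  layer 1 (weathered basalt): t_1 = 12.1 × 0.16 / 0.4145 = 4.670 d
  layer 2 (medium sand): t_2 = 6.46 × 0.30 / 0.4145 = 4.675 d
Total t = Σ t_i = 9.346 days.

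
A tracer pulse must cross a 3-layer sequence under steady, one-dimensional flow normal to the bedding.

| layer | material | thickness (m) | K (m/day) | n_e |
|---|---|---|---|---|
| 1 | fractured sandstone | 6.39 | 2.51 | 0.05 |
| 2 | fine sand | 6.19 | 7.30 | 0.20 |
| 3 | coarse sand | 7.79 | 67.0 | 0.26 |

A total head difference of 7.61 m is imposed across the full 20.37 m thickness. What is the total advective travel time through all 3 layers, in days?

With flow normal to the layers, continuity requires the same specific discharge q through every layer.
Σ(b_i/K_i) = 6.39/2.51 + 6.19/7.30 + 7.79/67.0 = 3.510 d.
q = Δh / Σ(b_i/K_i) = 7.61 / 3.510 = 2.168 m/day.
In each layer the seepage velocity is v_i = q/n_i, so the layer transit time is t_i = b_i·n_i / q:
  layer 1 (fractured sandstone): t_1 = 6.39 × 0.05 / 2.168 = 0.1474 d
  layer 2 (fine sand): t_2 = 6.19 × 0.20 / 2.168 = 0.5710 d
  layer 3 (coarse sand): t_3 = 7.79 × 0.26 / 2.168 = 0.9342 d
Total t = Σ t_i = 1.653 days.

1.65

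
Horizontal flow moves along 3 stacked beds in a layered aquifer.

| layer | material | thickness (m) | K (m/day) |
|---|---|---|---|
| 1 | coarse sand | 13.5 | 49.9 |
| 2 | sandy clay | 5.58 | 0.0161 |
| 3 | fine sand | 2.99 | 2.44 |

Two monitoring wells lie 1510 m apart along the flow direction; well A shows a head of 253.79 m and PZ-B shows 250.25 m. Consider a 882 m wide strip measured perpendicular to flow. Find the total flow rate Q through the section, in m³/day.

Flow is parallel to layering, so each bed carries its own Darcy discharge and the transmissivities add.
Σ(K_i·b_i) = 49.9×13.5 + 0.0161×5.58 + 2.44×2.99 = 681.0 m²/day.
Hydraulic gradient i = (253.79 − 250.25) / 1510 = 3.54 / 1510 = 0.002344.
Q = Σ(K_i·b_i) · W · i = 681.0 × 882 × 0.002344 = 1408 m³/day.

1410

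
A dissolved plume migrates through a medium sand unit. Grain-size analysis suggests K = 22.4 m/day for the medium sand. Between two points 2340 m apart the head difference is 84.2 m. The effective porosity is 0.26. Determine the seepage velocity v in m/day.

Hydraulic gradient i = Δh / L = 84.2 / 2340 = 0.03598.
Darcy flux q = K · i = 22.40 × 0.03598 = 0.8060 m/day.
Seepage velocity v = q / n_e = 0.8060 / 0.26 = 3.100 m/day.

3.10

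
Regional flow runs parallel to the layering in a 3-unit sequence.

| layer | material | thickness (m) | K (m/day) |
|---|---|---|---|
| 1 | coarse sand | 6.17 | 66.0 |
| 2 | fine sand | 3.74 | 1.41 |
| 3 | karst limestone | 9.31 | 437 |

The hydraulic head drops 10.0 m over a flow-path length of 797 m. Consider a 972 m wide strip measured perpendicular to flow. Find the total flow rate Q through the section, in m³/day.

54600

Flow is parallel to layering, so each bed carries its own Darcy discharge and the transmissivities add.
Σ(K_i·b_i) = 66.0×6.17 + 1.41×3.74 + 437×9.31 = 4481 m²/day.
Hydraulic gradient i = Δh / L = 10.0 / 797 = 0.01255.
Q = Σ(K_i·b_i) · W · i = 4481 × 972 × 0.01255 = 54649 m³/day.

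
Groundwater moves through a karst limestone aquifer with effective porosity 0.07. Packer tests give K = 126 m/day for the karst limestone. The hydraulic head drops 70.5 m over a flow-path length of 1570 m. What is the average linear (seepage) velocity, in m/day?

Hydraulic gradient i = Δh / L = 70.5 / 1570 = 0.04490.
Darcy flux q = K · i = 126.0 × 0.04490 = 5.658 m/day.
Seepage velocity v = q / n_e = 5.658 / 0.07 = 80.83 m/day.

80.8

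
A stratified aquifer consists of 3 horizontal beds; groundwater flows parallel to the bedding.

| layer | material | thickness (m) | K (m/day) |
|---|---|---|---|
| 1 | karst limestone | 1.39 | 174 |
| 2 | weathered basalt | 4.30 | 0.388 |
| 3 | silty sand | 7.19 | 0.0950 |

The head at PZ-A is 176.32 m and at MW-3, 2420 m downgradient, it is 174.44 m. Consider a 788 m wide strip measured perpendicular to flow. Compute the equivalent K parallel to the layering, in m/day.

Flow is parallel to layering, so each bed carries its own Darcy discharge and the transmissivities add.
Σ(K_i·b_i) = 174×1.39 + 0.388×4.30 + 0.0950×7.19 = 244.2 m²/day.
Total thickness b = 12.88 m, so K_eq = Σ(K_i·b_i)/b = 18.96 m/day.

19.0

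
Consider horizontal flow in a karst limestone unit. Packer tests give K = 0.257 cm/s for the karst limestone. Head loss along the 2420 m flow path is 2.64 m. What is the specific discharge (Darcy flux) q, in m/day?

0.242

Convert K: 0.257 cm/s × 864 = 222.0 m/day.
Hydraulic gradient i = Δh / L = 2.64 / 2420 = 0.001091.
Specific discharge q = K · i = 222.0 × 0.001091 = 0.2422 m/day.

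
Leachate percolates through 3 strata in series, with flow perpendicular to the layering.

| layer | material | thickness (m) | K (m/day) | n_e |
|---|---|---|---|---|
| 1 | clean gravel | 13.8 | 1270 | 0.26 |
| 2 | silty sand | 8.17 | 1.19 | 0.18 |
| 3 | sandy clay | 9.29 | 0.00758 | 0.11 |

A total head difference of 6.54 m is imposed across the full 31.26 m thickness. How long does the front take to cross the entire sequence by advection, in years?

3.14

With flow normal to the layers, continuity requires the same specific discharge q through every layer.
Σ(b_i/K_i) = 13.8/1270 + 8.17/1.19 + 9.29/0.00758 = 1232 d.
q = Δh / Σ(b_i/K_i) = 6.54 / 1232 = 0.005306 m/day.
In each layer the seepage velocity is v_i = q/n_i, so the layer transit time is t_i = b_i·n_i / q:
  layer 1 (clean gravel): t_1 = 13.8 × 0.26 / 0.005306 = 676.2 d
  layer 2 (silty sand): t_2 = 8.17 × 0.18 / 0.005306 = 277.1 d
  layer 3 (sandy clay): t_3 = 9.29 × 0.11 / 0.005306 = 192.6 d
Total t = Σ t_i = 1146 days = 3.137 years.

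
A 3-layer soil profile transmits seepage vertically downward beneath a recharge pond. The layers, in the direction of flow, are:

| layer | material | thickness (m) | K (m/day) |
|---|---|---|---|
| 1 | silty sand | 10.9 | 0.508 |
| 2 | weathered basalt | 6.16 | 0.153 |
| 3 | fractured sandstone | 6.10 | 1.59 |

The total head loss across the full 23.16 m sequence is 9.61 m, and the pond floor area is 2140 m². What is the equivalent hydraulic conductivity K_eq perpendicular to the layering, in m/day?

0.353

Flow is perpendicular to layering, so the layers act in series and the equivalent K is the thickness-weighted harmonic mean.
Total thickness L = 10.9 + 6.16 + 6.10 = 23.16 m.
Σ(b_i/K_i) = 10.9/0.508 + 6.16/0.153 + 6.10/1.59 = 65.55 d.
K_eq = L / Σ(b_i/K_i) = 23.16 / 65.55 = 0.3533 m/day.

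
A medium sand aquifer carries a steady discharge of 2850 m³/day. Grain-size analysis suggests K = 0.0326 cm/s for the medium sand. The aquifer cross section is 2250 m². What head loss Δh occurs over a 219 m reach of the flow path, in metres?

9.85

Convert K: 0.0326 cm/s × 864 = 28.17 m/day.
From Q = K·A·i, i = Q / (K·A) = 2850 / (28.17 × 2250) = 0.04497.
Head loss Δh = i · L = 0.04497 × 219 = 9.849 m.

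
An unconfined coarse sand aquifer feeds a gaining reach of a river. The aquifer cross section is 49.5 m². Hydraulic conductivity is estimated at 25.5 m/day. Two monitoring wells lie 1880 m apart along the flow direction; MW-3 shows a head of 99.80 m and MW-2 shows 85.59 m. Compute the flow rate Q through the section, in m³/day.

Hydraulic gradient i = (99.80 − 85.59) / 1880 = 14.21 / 1880 = 0.007559.
Darcy's law: Q = K · A · i = 25.50 × 49.50 × 0.007559 = 9.541 m³/day.

9.54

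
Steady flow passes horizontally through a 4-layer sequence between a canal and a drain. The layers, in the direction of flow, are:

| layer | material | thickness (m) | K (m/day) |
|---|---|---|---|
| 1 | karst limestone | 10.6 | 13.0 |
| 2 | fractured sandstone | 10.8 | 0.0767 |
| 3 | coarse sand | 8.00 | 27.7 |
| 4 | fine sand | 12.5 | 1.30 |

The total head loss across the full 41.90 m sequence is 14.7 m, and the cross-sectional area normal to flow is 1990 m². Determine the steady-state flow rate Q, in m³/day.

Flow is perpendicular to layering, so the layers act in series and the equivalent K is the thickness-weighted harmonic mean.
Total thickness L = 10.6 + 10.8 + 8.00 + 12.5 = 41.90 m.
Σ(b_i/K_i) = 10.6/13.0 + 10.8/0.0767 + 8.00/27.7 + 12.5/1.30 = 151.5 d.
K_eq = L / Σ(b_i/K_i) = 41.90 / 151.5 = 0.2765 m/day.
Q = K_eq · A · (Δh/L) = 0.2765 × 1990 × (14.7/41.90) = 193.1 m³/day.

193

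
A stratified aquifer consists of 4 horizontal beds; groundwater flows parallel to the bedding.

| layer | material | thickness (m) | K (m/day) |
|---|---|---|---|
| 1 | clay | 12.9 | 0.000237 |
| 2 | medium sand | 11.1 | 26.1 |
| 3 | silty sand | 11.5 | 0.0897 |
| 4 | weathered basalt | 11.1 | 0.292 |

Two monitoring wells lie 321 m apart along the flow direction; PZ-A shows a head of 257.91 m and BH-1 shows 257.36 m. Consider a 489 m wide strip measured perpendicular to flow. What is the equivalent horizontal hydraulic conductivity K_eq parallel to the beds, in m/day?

6.31

Flow is parallel to layering, so each bed carries its own Darcy discharge and the transmissivities add.
Σ(K_i·b_i) = 0.000237×12.9 + 26.1×11.1 + 0.0897×11.5 + 0.292×11.1 = 294.0 m²/day.
Total thickness b = 46.60 m, so K_eq = Σ(K_i·b_i)/b = 6.309 m/day.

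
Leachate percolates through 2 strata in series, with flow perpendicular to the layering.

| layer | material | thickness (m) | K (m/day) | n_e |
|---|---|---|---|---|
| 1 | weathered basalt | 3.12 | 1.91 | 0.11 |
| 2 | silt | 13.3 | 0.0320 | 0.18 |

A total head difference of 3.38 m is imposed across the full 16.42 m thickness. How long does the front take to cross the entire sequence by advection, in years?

0.925

With flow normal to the layers, continuity requires the same specific discharge q through every layer.
Σ(b_i/K_i) = 3.12/1.91 + 13.3/0.0320 = 417.3 d.
q = Δh / Σ(b_i/K_i) = 3.38 / 417.3 = 0.008100 m/day.
In each layer the seepage velocity is v_i = q/n_i, so the layer transit time is t_i = b_i·n_i / q:
  layer 1 (weathered basalt): t_1 = 3.12 × 0.11 / 0.008100 = 42.37 d
  layer 2 (silt): t_2 = 13.3 × 0.18 / 0.008100 = 295.5 d
Total t = Σ t_i = 337.9 days = 0.9251 years.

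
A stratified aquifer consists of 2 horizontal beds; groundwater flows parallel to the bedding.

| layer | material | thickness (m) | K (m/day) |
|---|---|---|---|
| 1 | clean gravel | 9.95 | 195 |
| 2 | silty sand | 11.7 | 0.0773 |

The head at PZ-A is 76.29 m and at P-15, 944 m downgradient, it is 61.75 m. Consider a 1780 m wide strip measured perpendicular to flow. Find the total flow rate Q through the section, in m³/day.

Flow is parallel to layering, so each bed carries its own Darcy discharge and the transmissivities add.
Σ(K_i·b_i) = 195×9.95 + 0.0773×11.7 = 1941 m²/day.
Hydraulic gradient i = (76.29 − 61.75) / 944 = 14.54 / 944 = 0.01540.
Q = Σ(K_i·b_i) · W · i = 1941 × 1780 × 0.01540 = 53220 m³/day.

53200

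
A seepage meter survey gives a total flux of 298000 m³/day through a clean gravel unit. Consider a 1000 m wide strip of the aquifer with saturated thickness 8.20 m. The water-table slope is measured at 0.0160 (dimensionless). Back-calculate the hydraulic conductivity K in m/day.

2270

Cross-sectional area A = 1000 × 8.20 = 8200 m².
Hydraulic gradient i = 0.0160.
From Q = K·A·i, K = Q / (A·i) = 298000 / (8200 × 0.01600) = 2271 m/day.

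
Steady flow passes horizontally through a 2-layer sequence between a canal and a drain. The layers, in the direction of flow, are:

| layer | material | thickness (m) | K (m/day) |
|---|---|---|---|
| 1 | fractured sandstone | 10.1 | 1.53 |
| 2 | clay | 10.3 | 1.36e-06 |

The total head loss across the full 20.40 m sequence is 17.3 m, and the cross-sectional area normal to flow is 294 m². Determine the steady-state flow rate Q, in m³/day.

0.000672

Flow is perpendicular to layering, so the layers act in series and the equivalent K is the thickness-weighted harmonic mean.
Total thickness L = 10.1 + 10.3 = 20.40 m.
Σ(b_i/K_i) = 10.1/1.53 + 10.3/1.36e-06 = 7.574e+06 d.
K_eq = L / Σ(b_i/K_i) = 20.40 / 7.574e+06 = 2.694e-06 m/day.
Q = K_eq · A · (Δh/L) = 2.694e-06 × 294 × (17.3/20.40) = 0.0006716 m³/day.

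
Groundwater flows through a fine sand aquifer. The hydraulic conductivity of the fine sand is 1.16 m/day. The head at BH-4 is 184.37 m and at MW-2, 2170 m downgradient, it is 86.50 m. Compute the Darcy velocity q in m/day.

Hydraulic gradient i = (184.37 − 86.50) / 2170 = 97.87 / 2170 = 0.04510.
Specific discharge q = K · i = 1.160 × 0.04510 = 0.05232 m/day.

0.0523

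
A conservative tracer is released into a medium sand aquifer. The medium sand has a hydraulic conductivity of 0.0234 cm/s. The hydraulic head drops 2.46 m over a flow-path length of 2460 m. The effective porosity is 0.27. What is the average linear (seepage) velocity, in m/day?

Convert K: 0.0234 cm/s × 864 = 20.22 m/day.
Hydraulic gradient i = Δh / L = 2.46 / 2460 = 0.001000.
Darcy flux q = K · i = 20.22 × 0.001000 = 0.02022 m/day.
Seepage velocity v = q / n_e = 0.02022 / 0.27 = 0.07488 m/day.

0.0749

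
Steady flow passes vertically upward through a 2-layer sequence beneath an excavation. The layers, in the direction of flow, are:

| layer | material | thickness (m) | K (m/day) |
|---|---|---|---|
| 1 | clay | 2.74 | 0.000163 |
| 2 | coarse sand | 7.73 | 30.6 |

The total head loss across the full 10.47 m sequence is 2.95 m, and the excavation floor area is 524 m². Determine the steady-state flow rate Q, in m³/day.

0.0920

Flow is perpendicular to layering, so the layers act in series and the equivalent K is the thickness-weighted harmonic mean.
Total thickness L = 2.74 + 7.73 = 10.47 m.
Σ(b_i/K_i) = 2.74/0.000163 + 7.73/30.6 = 16810 d.
K_eq = L / Σ(b_i/K_i) = 10.47 / 16810 = 0.0006228 m/day.
Q = K_eq · A · (Δh/L) = 0.0006228 × 524 × (2.95/10.47) = 0.09196 m³/day.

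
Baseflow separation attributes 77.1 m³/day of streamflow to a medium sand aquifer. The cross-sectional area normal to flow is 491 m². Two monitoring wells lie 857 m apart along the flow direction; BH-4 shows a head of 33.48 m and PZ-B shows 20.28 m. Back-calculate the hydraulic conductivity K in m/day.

10.2

Hydraulic gradient i = (33.48 − 20.28) / 857 = 13.2 / 857 = 0.01540.
From Q = K·A·i, K = Q / (A·i) = 77.1 / (491.0 × 0.01540) = 10.19 m/day.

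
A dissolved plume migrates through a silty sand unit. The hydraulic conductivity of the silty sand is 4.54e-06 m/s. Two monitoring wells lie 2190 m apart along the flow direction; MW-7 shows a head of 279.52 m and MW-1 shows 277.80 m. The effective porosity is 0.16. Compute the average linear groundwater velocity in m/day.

Convert K: 4.54e-06 m/s × 86400 = 0.3923 m/day.
Hydraulic gradient i = (279.52 − 277.80) / 2190 = 1.72 / 2190 = 0.0007854.
Darcy flux q = K · i = 0.3923 × 0.0007854 = 0.0003081 m/day.
Seepage velocity v = q / n_e = 0.0003081 / 0.16 = 0.001925 m/day.

0.00193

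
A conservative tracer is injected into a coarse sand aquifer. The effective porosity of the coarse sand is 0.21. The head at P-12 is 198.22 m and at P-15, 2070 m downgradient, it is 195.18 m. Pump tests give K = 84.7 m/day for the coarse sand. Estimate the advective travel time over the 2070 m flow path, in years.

Hydraulic gradient i = (198.22 − 195.18) / 2070 = 3.04 / 2070 = 0.001469.
Darcy flux q = K · i = 84.70 × 0.001469 = 0.1244 m/day.
Seepage velocity v = q / n_e = 0.1244 / 0.21 = 0.5923 m/day.
Travel time t = L / v = 2070 / 0.5923 = 3495 days = 9.568 years.

9.57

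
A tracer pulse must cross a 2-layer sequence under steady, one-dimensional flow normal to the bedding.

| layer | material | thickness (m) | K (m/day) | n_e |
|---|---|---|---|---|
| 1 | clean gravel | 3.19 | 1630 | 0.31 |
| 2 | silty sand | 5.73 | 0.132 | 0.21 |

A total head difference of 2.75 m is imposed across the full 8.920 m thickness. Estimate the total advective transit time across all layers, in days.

34.6

With flow normal to the layers, continuity requires the same specific discharge q through every layer.
Σ(b_i/K_i) = 3.19/1630 + 5.73/0.132 = 43.41 d.
q = Δh / Σ(b_i/K_i) = 2.75 / 43.41 = 0.06335 m/day.
In each layer the seepage velocity is v_i = q/n_i, so the layer transit time is t_i = b_i·n_i / q:
  layer 1 (clean gravel): t_1 = 3.19 × 0.31 / 0.06335 = 15.61 d
  layer 2 (silty sand): t_2 = 5.73 × 0.21 / 0.06335 = 19.00 d
Total t = Σ t_i = 34.61 days.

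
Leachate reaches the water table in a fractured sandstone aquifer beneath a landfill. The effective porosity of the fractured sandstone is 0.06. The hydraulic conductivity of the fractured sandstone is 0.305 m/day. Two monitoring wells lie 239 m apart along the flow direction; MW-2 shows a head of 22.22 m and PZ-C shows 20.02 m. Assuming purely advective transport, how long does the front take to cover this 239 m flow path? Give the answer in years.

14.0

Hydraulic gradient i = (22.22 − 20.02) / 239 = 2.2 / 239 = 0.009205.
Darcy flux q = K · i = 0.3050 × 0.009205 = 0.002808 m/day.
Seepage velocity v = q / n_e = 0.002808 / 0.06 = 0.04679 m/day.
Travel time t = L / v = 239 / 0.04679 = 5108 days = 13.98 years.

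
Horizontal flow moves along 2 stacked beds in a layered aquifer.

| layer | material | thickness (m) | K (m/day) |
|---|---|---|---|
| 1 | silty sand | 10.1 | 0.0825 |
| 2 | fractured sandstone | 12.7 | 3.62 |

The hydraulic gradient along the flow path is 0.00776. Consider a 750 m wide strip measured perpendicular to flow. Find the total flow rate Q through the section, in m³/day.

272

Flow is parallel to layering, so each bed carries its own Darcy discharge and the transmissivities add.
Σ(K_i·b_i) = 0.0825×10.1 + 3.62×12.7 = 46.81 m²/day.
Hydraulic gradient i = 0.00776.
Q = Σ(K_i·b_i) · W · i = 46.81 × 750 × 0.007760 = 272.4 m³/day.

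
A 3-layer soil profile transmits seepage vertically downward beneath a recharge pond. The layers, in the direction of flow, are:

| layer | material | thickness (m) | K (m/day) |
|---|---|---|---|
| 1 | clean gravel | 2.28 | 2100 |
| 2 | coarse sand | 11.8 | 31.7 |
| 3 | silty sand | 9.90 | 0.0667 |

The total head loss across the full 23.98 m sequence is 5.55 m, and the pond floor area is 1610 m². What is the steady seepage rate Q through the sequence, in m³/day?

Flow is perpendicular to layering, so the layers act in series and the equivalent K is the thickness-weighted harmonic mean.
Total thickness L = 2.28 + 11.8 + 9.90 = 23.98 m.
Σ(b_i/K_i) = 2.28/2100 + 11.8/31.7 + 9.90/0.0667 = 148.8 d.
K_eq = L / Σ(b_i/K_i) = 23.98 / 148.8 = 0.1612 m/day.
Q = K_eq · A · (Δh/L) = 0.1612 × 1610 × (5.55/23.98) = 60.05 m³/day.

60.1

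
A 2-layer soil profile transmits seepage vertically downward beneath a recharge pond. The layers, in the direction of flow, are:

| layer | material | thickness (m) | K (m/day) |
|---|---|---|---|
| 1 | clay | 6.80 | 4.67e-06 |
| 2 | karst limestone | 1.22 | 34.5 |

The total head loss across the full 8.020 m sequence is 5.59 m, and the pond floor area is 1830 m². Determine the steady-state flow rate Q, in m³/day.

0.00703

Flow is perpendicular to layering, so the layers act in series and the equivalent K is the thickness-weighted harmonic mean.
Total thickness L = 6.80 + 1.22 = 8.020 m.
Σ(b_i/K_i) = 6.80/4.67e-06 + 1.22/34.5 = 1.456e+06 d.
K_eq = L / Σ(b_i/K_i) = 8.020 / 1.456e+06 = 5.508e-06 m/day.
Q = K_eq · A · (Δh/L) = 5.508e-06 × 1830 × (5.59/8.020) = 0.007025 m³/day.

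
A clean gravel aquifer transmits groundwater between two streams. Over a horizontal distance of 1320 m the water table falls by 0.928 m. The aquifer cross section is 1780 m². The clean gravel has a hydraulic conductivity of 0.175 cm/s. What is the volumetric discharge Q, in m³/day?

189

Convert K: 0.175 cm/s × 864 = 151.2 m/day.
Hydraulic gradient i = Δh / L = 0.928 / 1320 = 0.0007030.
Darcy's law: Q = K · A · i = 151.2 × 1780 × 0.0007030 = 189.2 m³/day.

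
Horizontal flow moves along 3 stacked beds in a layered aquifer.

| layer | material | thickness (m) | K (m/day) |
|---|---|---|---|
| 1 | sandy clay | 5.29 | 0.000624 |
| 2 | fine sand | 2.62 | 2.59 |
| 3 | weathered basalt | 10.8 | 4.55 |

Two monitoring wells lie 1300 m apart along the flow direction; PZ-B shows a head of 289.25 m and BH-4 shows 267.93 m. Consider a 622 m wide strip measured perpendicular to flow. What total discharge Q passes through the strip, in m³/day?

Flow is parallel to layering, so each bed carries its own Darcy discharge and the transmissivities add.
Σ(K_i·b_i) = 0.000624×5.29 + 2.59×2.62 + 4.55×10.8 = 55.93 m²/day.
Hydraulic gradient i = (289.25 − 267.93) / 1300 = 21.32 / 1300 = 0.01640.
Q = Σ(K_i·b_i) · W · i = 55.93 × 622 × 0.01640 = 570.5 m³/day.

571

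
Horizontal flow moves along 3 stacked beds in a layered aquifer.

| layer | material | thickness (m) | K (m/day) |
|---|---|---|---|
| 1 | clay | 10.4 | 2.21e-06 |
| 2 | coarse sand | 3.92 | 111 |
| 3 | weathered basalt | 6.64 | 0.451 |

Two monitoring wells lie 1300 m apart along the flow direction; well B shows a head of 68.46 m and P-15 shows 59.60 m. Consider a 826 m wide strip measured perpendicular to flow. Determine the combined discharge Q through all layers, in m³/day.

Flow is parallel to layering, so each bed carries its own Darcy discharge and the transmissivities add.
Σ(K_i·b_i) = 2.21e-06×10.4 + 111×3.92 + 0.451×6.64 = 438.1 m²/day.
Hydraulic gradient i = (68.46 − 59.60) / 1300 = 8.86 / 1300 = 0.006815.
Q = Σ(K_i·b_i) · W · i = 438.1 × 826 × 0.006815 = 2466 m³/day.

2470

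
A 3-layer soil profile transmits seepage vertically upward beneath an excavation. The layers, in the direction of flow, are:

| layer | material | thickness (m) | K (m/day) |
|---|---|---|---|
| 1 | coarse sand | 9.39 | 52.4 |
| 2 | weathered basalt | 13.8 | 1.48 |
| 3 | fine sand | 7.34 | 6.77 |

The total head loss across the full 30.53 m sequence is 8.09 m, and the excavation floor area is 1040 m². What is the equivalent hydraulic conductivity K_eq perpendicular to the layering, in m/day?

2.88

Flow is perpendicular to layering, so the layers act in series and the equivalent K is the thickness-weighted harmonic mean.
Total thickness L = 9.39 + 13.8 + 7.34 = 30.53 m.
Σ(b_i/K_i) = 9.39/52.4 + 13.8/1.48 + 7.34/6.77 = 10.59 d.
K_eq = L / Σ(b_i/K_i) = 30.53 / 10.59 = 2.884 m/day.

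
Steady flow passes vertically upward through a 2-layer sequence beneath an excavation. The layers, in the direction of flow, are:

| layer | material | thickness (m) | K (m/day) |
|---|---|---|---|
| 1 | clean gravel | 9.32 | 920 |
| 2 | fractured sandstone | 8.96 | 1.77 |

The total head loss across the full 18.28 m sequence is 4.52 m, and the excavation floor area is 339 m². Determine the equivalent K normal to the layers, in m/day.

Flow is perpendicular to layering, so the layers act in series and the equivalent K is the thickness-weighted harmonic mean.
Total thickness L = 9.32 + 8.96 = 18.28 m.
Σ(b_i/K_i) = 9.32/920 + 8.96/1.77 = 5.072 d.
K_eq = L / Σ(b_i/K_i) = 18.28 / 5.072 = 3.604 m/day.

3.60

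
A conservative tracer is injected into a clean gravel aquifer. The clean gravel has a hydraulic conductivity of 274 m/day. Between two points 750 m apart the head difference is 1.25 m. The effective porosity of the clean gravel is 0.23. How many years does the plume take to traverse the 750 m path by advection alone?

Hydraulic gradient i = Δh / L = 1.25 / 750 = 0.001667.
Darcy flux q = K · i = 274.0 × 0.001667 = 0.4567 m/day.
Seepage velocity v = q / n_e = 0.4567 / 0.23 = 1.986 m/day.
Travel time t = L / v = 750 / 1.986 = 377.7 days = 1.034 years.

1.03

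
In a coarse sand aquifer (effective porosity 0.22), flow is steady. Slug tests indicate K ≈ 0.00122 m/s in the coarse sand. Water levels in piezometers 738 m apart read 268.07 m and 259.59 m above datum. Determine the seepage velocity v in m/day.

Convert K: 0.00122 m/s × 86400 = 105.4 m/day.
Hydraulic gradient i = (268.07 − 259.59) / 738 = 8.48 / 738 = 0.01149.
Darcy flux q = K · i = 105.4 × 0.01149 = 1.211 m/day.
Seepage velocity v = q / n_e = 1.211 / 0.22 = 5.505 m/day.

5.51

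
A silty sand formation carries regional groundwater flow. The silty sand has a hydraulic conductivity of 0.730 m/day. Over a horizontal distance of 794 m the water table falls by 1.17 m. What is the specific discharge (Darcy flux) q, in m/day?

Hydraulic gradient i = Δh / L = 1.17 / 794 = 0.001474.
Specific discharge q = K · i = 0.7300 × 0.001474 = 0.001076 m/day.

0.00108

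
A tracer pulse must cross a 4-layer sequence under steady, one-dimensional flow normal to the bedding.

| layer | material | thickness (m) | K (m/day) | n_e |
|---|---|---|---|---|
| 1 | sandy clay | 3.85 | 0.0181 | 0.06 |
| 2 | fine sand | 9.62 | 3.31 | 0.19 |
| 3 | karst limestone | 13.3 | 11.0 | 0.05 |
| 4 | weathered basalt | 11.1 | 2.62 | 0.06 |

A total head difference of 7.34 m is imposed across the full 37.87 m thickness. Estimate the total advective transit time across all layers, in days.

102

With flow normal to the layers, continuity requires the same specific discharge q through every layer.
Σ(b_i/K_i) = 3.85/0.0181 + 9.62/3.31 + 13.3/11.0 + 11.1/2.62 = 221.1 d.
q = Δh / Σ(b_i/K_i) = 7.34 / 221.1 = 0.03320 m/day.
In each layer the seepage velocity is v_i = q/n_i, so the layer transit time is t_i = b_i·n_i / q:
  layer 1 (sandy clay): t_1 = 3.85 × 0.06 / 0.03320 = 6.957 d
  layer 2 (fine sand): t_2 = 9.62 × 0.19 / 0.03320 = 55.05 d
  layer 3 (karst limestone): t_3 = 13.3 × 0.05 / 0.03320 = 20.03 d
  layer 4 (weathered basalt): t_4 = 11.1 × 0.06 / 0.03320 = 20.06 d
Total t = Σ t_i = 102.1 days.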